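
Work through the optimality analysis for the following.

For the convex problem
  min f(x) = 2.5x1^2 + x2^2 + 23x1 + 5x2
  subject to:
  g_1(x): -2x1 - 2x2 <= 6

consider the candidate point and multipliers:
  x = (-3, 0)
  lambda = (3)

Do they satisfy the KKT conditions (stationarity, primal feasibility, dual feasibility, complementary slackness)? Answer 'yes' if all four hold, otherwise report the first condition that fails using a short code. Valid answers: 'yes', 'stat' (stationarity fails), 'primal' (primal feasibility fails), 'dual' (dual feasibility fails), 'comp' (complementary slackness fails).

Gradient of f: grad f(x) = Q x + c = (8, 5)
Constraint values g_i(x) = a_i^T x - b_i:
  g_1((-3, 0)) = 0
Stationarity residual: grad f(x) + sum_i lambda_i a_i = (2, -1)
  -> stationarity FAILS
Primal feasibility (all g_i <= 0): OK
Dual feasibility (all lambda_i >= 0): OK
Complementary slackness (lambda_i * g_i(x) = 0 for all i): OK

Verdict: the first failing condition is stationarity -> stat.

stat


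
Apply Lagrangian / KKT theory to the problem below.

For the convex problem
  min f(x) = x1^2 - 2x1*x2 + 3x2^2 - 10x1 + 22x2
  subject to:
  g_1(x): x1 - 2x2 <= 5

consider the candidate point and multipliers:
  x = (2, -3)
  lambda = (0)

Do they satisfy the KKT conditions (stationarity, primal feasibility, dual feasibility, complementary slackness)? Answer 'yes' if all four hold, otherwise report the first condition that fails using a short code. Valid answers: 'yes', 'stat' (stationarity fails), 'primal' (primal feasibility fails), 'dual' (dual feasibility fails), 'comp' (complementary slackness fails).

Gradient of f: grad f(x) = Q x + c = (0, 0)
Constraint values g_i(x) = a_i^T x - b_i:
  g_1((2, -3)) = 3
Stationarity residual: grad f(x) + sum_i lambda_i a_i = (0, 0)
  -> stationarity OK
Primal feasibility (all g_i <= 0): FAILS
Dual feasibility (all lambda_i >= 0): OK
Complementary slackness (lambda_i * g_i(x) = 0 for all i): OK

Verdict: the first failing condition is primal_feasibility -> primal.

primal


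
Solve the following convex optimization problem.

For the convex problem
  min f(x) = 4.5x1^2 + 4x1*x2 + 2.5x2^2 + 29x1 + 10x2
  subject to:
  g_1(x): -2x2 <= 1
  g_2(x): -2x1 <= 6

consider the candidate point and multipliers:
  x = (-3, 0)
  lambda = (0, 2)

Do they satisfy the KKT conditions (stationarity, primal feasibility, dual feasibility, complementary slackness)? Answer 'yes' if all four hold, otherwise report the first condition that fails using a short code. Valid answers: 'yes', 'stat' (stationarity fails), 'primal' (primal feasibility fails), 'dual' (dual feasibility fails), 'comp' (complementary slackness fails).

Gradient of f: grad f(x) = Q x + c = (2, -2)
Constraint values g_i(x) = a_i^T x - b_i:
  g_1((-3, 0)) = -1
  g_2((-3, 0)) = 0
Stationarity residual: grad f(x) + sum_i lambda_i a_i = (-2, -2)
  -> stationarity FAILS
Primal feasibility (all g_i <= 0): OK
Dual feasibility (all lambda_i >= 0): OK
Complementary slackness (lambda_i * g_i(x) = 0 for all i): OK

Verdict: the first failing condition is stationarity -> stat.

stat


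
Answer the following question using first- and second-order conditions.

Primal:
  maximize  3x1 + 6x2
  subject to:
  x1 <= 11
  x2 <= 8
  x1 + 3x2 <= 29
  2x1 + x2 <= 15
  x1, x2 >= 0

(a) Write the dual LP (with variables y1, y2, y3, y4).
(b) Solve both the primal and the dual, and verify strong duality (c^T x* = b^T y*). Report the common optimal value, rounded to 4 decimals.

The standard primal-dual pair for 'max c^T x s.t. A x <= b, x >= 0' is:
  Dual:  min b^T y  s.t.  A^T y >= c,  y >= 0.

So the dual LP is:
  minimize  11y1 + 8y2 + 29y3 + 15y4
  subject to:
    y1 + y3 + 2y4 >= 3
    y2 + 3y3 + y4 >= 6
    y1, y2, y3, y4 >= 0

Solving the primal: x* = (3.5, 8).
  primal value c^T x* = 58.5.
Solving the dual: y* = (0, 4.5, 0, 1.5).
  dual value b^T y* = 58.5.
Strong duality: c^T x* = b^T y*. Confirmed.

58.5


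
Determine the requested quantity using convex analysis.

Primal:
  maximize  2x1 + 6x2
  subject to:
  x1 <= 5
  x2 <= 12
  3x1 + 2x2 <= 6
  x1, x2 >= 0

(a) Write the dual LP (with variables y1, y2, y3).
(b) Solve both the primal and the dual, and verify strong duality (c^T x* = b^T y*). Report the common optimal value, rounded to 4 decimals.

The standard primal-dual pair for 'max c^T x s.t. A x <= b, x >= 0' is:
  Dual:  min b^T y  s.t.  A^T y >= c,  y >= 0.

So the dual LP is:
  minimize  5y1 + 12y2 + 6y3
  subject to:
    y1 + 3y3 >= 2
    y2 + 2y3 >= 6
    y1, y2, y3 >= 0

Solving the primal: x* = (0, 3).
  primal value c^T x* = 18.
Solving the dual: y* = (0, 0, 3).
  dual value b^T y* = 18.
Strong duality: c^T x* = b^T y*. Confirmed.

18


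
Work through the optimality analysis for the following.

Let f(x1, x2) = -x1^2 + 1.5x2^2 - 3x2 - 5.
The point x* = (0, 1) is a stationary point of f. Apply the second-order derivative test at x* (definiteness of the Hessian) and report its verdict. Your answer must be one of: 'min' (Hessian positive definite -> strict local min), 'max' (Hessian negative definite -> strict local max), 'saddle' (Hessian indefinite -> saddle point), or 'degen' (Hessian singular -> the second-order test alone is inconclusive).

Compute the Hessian H = grad^2 f:
  H = [[-2, 0], [0, 3]]
Verify stationarity: grad f(x*) = H x* + g = (0, 0).
Eigenvalues of H: -2, 3.
Eigenvalues have mixed signs, so H is indefinite -> x* is a saddle point.

saddle


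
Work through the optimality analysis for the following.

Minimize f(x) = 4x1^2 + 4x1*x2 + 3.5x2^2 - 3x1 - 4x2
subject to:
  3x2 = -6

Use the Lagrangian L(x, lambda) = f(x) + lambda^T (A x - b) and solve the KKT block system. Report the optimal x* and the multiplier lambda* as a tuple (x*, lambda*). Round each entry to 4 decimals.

Form the Lagrangian:
  L(x, lambda) = (1/2) x^T Q x + c^T x + lambda^T (A x - b)
Stationarity (grad_x L = 0): Q x + c + A^T lambda = 0.
Primal feasibility: A x = b.

This gives the KKT block system:
  [ Q   A^T ] [ x     ]   [-c ]
  [ A    0  ] [ lambda ] = [ b ]

Solving the linear system:
  x*      = (1.375, -2)
  lambda* = (4.1667)
  f(x*)   = 14.4375

x* = (1.375, -2), lambda* = (4.1667)


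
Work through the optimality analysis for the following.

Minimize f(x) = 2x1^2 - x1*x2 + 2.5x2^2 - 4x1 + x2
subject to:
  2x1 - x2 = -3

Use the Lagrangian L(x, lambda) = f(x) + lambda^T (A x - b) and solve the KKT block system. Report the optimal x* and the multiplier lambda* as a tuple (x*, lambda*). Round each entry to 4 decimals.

Form the Lagrangian:
  L(x, lambda) = (1/2) x^T Q x + c^T x + lambda^T (A x - b)
Stationarity (grad_x L = 0): Q x + c + A^T lambda = 0.
Primal feasibility: A x = b.

This gives the KKT block system:
  [ Q   A^T ] [ x     ]   [-c ]
  [ A    0  ] [ lambda ] = [ b ]

Solving the linear system:
  x*      = (-1.25, 0.5)
  lambda* = (4.75)
  f(x*)   = 9.875

x* = (-1.25, 0.5), lambda* = (4.75)


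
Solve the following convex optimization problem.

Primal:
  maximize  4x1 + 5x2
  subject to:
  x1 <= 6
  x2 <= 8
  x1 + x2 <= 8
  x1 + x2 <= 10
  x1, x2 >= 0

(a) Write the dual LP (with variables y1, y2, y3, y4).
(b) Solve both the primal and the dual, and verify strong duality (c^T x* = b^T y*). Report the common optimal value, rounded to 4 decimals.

The standard primal-dual pair for 'max c^T x s.t. A x <= b, x >= 0' is:
  Dual:  min b^T y  s.t.  A^T y >= c,  y >= 0.

So the dual LP is:
  minimize  6y1 + 8y2 + 8y3 + 10y4
  subject to:
    y1 + y3 + y4 >= 4
    y2 + y3 + y4 >= 5
    y1, y2, y3, y4 >= 0

Solving the primal: x* = (0, 8).
  primal value c^T x* = 40.
Solving the dual: y* = (0, 0, 5, 0).
  dual value b^T y* = 40.
Strong duality: c^T x* = b^T y*. Confirmed.

40


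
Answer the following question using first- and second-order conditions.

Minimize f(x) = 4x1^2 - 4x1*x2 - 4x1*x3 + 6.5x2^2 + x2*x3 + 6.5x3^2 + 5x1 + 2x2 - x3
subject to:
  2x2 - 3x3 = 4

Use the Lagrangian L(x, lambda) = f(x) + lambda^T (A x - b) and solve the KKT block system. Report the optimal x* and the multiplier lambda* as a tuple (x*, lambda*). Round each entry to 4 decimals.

Form the Lagrangian:
  L(x, lambda) = (1/2) x^T Q x + c^T x + lambda^T (A x - b)
Stationarity (grad_x L = 0): Q x + c + A^T lambda = 0.
Primal feasibility: A x = b.

This gives the KKT block system:
  [ Q   A^T ] [ x     ]   [-c ]
  [ A    0  ] [ lambda ] = [ b ]

Solving the linear system:
  x*      = (-1.1231, 0.2023, -1.1985)
  lambda* = (-3.9618)
  f(x*)   = 5.9175

x* = (-1.1231, 0.2023, -1.1985), lambda* = (-3.9618)


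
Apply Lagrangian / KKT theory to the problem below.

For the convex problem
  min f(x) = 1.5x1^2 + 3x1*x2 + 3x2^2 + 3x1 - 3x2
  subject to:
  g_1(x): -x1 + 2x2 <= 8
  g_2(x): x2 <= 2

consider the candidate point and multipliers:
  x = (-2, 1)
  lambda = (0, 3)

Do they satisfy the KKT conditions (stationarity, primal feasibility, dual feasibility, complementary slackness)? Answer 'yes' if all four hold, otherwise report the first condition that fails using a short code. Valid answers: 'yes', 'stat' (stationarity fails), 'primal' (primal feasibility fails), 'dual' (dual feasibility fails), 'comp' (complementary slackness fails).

Gradient of f: grad f(x) = Q x + c = (0, -3)
Constraint values g_i(x) = a_i^T x - b_i:
  g_1((-2, 1)) = -4
  g_2((-2, 1)) = -1
Stationarity residual: grad f(x) + sum_i lambda_i a_i = (0, 0)
  -> stationarity OK
Primal feasibility (all g_i <= 0): OK
Dual feasibility (all lambda_i >= 0): OK
Complementary slackness (lambda_i * g_i(x) = 0 for all i): FAILS

Verdict: the first failing condition is complementary_slackness -> comp.

comp


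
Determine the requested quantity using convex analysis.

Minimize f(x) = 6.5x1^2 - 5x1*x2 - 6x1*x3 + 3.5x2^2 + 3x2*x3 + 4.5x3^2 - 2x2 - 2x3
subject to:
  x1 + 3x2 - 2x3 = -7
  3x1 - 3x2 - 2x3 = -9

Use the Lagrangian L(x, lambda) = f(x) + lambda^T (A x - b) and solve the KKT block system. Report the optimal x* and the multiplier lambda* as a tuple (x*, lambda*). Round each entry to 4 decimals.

Form the Lagrangian:
  L(x, lambda) = (1/2) x^T Q x + c^T x + lambda^T (A x - b)
Stationarity (grad_x L = 0): Q x + c + A^T lambda = 0.
Primal feasibility: A x = b.

This gives the KKT block system:
  [ Q   A^T ] [ x     ]   [-c ]
  [ A    0  ] [ lambda ] = [ b ]

Solving the linear system:
  x*      = (-1.4235, -0.1412, 2.5765)
  lambda* = (5.35, 9.3029)
  f(x*)   = 58.1529

x* = (-1.4235, -0.1412, 2.5765), lambda* = (5.35, 9.3029)


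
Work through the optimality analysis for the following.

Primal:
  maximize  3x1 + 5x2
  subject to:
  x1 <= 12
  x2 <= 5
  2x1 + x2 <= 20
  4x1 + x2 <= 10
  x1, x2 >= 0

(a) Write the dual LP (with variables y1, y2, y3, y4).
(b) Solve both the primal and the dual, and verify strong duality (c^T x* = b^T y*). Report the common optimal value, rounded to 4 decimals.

The standard primal-dual pair for 'max c^T x s.t. A x <= b, x >= 0' is:
  Dual:  min b^T y  s.t.  A^T y >= c,  y >= 0.

So the dual LP is:
  minimize  12y1 + 5y2 + 20y3 + 10y4
  subject to:
    y1 + 2y3 + 4y4 >= 3
    y2 + y3 + y4 >= 5
    y1, y2, y3, y4 >= 0

Solving the primal: x* = (1.25, 5).
  primal value c^T x* = 28.75.
Solving the dual: y* = (0, 4.25, 0, 0.75).
  dual value b^T y* = 28.75.
Strong duality: c^T x* = b^T y*. Confirmed.

28.75


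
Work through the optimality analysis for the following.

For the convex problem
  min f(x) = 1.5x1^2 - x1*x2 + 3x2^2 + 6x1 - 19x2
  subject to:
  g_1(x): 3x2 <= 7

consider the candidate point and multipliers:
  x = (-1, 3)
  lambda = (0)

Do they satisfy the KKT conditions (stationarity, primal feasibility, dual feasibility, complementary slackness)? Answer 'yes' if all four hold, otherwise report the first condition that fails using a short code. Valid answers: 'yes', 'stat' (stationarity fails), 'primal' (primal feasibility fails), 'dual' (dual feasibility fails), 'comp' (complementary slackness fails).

Gradient of f: grad f(x) = Q x + c = (0, 0)
Constraint values g_i(x) = a_i^T x - b_i:
  g_1((-1, 3)) = 2
Stationarity residual: grad f(x) + sum_i lambda_i a_i = (0, 0)
  -> stationarity OK
Primal feasibility (all g_i <= 0): FAILS
Dual feasibility (all lambda_i >= 0): OK
Complementary slackness (lambda_i * g_i(x) = 0 for all i): OK

Verdict: the first failing condition is primal_feasibility -> primal.

primal


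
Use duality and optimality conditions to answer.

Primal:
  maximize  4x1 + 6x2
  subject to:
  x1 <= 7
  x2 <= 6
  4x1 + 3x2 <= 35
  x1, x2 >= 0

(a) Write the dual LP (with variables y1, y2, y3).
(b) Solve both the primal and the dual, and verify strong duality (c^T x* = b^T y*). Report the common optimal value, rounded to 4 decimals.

The standard primal-dual pair for 'max c^T x s.t. A x <= b, x >= 0' is:
  Dual:  min b^T y  s.t.  A^T y >= c,  y >= 0.

So the dual LP is:
  minimize  7y1 + 6y2 + 35y3
  subject to:
    y1 + 4y3 >= 4
    y2 + 3y3 >= 6
    y1, y2, y3 >= 0

Solving the primal: x* = (4.25, 6).
  primal value c^T x* = 53.
Solving the dual: y* = (0, 3, 1).
  dual value b^T y* = 53.
Strong duality: c^T x* = b^T y*. Confirmed.

53


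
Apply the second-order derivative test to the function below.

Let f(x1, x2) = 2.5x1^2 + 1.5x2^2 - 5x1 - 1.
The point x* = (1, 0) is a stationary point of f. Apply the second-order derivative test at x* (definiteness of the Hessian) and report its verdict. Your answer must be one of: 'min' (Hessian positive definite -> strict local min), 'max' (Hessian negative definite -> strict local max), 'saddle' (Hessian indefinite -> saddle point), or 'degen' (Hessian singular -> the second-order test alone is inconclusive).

Compute the Hessian H = grad^2 f:
  H = [[5, 0], [0, 3]]
Verify stationarity: grad f(x*) = H x* + g = (0, 0).
Eigenvalues of H: 3, 5.
Both eigenvalues > 0, so H is positive definite -> x* is a strict local min.

min


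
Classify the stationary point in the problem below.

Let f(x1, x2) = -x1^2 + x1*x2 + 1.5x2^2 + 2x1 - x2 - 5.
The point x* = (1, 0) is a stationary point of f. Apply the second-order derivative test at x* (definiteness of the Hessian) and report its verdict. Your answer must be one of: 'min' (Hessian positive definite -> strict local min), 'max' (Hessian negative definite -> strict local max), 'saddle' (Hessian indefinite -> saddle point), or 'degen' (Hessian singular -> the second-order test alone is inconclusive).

Compute the Hessian H = grad^2 f:
  H = [[-2, 1], [1, 3]]
Verify stationarity: grad f(x*) = H x* + g = (0, 0).
Eigenvalues of H: -2.1926, 3.1926.
Eigenvalues have mixed signs, so H is indefinite -> x* is a saddle point.

saddle


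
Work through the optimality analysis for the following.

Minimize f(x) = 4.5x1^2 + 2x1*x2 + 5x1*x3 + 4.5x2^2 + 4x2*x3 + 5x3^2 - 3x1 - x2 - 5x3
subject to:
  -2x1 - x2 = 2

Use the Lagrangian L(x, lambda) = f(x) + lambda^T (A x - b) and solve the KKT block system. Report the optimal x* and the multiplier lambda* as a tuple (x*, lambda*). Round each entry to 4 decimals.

Form the Lagrangian:
  L(x, lambda) = (1/2) x^T Q x + c^T x + lambda^T (A x - b)
Stationarity (grad_x L = 0): Q x + c + A^T lambda = 0.
Primal feasibility: A x = b.

This gives the KKT block system:
  [ Q   A^T ] [ x     ]   [-c ]
  [ A    0  ] [ lambda ] = [ b ]

Solving the linear system:
  x*      = (-0.7507, -0.4986, 1.0748)
  lambda* = (-2.6898)
  f(x*)   = 1.3781

x* = (-0.7507, -0.4986, 1.0748), lambda* = (-2.6898)


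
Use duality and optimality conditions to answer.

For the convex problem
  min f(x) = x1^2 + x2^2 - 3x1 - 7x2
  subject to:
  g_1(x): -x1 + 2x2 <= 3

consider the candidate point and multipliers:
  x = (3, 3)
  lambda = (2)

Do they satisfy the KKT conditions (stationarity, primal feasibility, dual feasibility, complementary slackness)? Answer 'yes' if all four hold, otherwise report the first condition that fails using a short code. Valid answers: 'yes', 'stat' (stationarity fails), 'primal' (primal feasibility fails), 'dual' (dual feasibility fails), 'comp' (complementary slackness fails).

Gradient of f: grad f(x) = Q x + c = (3, -1)
Constraint values g_i(x) = a_i^T x - b_i:
  g_1((3, 3)) = 0
Stationarity residual: grad f(x) + sum_i lambda_i a_i = (1, 3)
  -> stationarity FAILS
Primal feasibility (all g_i <= 0): OK
Dual feasibility (all lambda_i >= 0): OK
Complementary slackness (lambda_i * g_i(x) = 0 for all i): OK

Verdict: the first failing condition is stationarity -> stat.

stat


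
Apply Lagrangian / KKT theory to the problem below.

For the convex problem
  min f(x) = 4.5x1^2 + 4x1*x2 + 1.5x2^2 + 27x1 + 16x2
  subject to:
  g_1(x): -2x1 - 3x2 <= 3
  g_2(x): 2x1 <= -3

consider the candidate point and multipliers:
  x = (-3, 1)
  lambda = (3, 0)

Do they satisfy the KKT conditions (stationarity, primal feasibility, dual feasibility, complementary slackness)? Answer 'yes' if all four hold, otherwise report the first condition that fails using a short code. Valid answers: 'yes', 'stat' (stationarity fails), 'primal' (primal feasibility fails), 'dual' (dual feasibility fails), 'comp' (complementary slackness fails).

Gradient of f: grad f(x) = Q x + c = (4, 7)
Constraint values g_i(x) = a_i^T x - b_i:
  g_1((-3, 1)) = 0
  g_2((-3, 1)) = -3
Stationarity residual: grad f(x) + sum_i lambda_i a_i = (-2, -2)
  -> stationarity FAILS
Primal feasibility (all g_i <= 0): OK
Dual feasibility (all lambda_i >= 0): OK
Complementary slackness (lambda_i * g_i(x) = 0 for all i): OK

Verdict: the first failing condition is stationarity -> stat.

stat


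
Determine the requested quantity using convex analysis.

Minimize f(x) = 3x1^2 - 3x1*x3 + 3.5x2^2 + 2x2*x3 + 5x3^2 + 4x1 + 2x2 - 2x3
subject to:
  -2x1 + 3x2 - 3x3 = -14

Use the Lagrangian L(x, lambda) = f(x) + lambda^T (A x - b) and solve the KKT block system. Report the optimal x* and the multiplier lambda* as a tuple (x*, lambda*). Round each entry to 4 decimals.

Form the Lagrangian:
  L(x, lambda) = (1/2) x^T Q x + c^T x + lambda^T (A x - b)
Stationarity (grad_x L = 0): Q x + c + A^T lambda = 0.
Primal feasibility: A x = b.

This gives the KKT block system:
  [ Q   A^T ] [ x     ]   [-c ]
  [ A    0  ] [ lambda ] = [ b ]

Solving the linear system:
  x*      = (1.2029, -2.0366, 1.8282)
  lambda* = (2.8665)
  f(x*)   = 18.6069

x* = (1.2029, -2.0366, 1.8282), lambda* = (2.8665)


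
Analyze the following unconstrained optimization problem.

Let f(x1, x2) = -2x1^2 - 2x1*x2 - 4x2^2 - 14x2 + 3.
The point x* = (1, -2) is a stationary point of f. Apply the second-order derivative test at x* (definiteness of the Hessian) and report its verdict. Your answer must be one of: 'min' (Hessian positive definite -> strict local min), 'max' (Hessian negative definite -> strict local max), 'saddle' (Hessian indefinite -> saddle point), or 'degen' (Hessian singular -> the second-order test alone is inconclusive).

Compute the Hessian H = grad^2 f:
  H = [[-4, -2], [-2, -8]]
Verify stationarity: grad f(x*) = H x* + g = (0, 0).
Eigenvalues of H: -8.8284, -3.1716.
Both eigenvalues < 0, so H is negative definite -> x* is a strict local max.

max


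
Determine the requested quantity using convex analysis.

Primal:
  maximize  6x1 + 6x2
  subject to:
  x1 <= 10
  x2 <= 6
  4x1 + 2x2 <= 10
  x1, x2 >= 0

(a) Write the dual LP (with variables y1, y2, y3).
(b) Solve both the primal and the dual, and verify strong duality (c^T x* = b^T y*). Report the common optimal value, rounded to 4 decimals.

The standard primal-dual pair for 'max c^T x s.t. A x <= b, x >= 0' is:
  Dual:  min b^T y  s.t.  A^T y >= c,  y >= 0.

So the dual LP is:
  minimize  10y1 + 6y2 + 10y3
  subject to:
    y1 + 4y3 >= 6
    y2 + 2y3 >= 6
    y1, y2, y3 >= 0

Solving the primal: x* = (0, 5).
  primal value c^T x* = 30.
Solving the dual: y* = (0, 0, 3).
  dual value b^T y* = 30.
Strong duality: c^T x* = b^T y*. Confirmed.

30


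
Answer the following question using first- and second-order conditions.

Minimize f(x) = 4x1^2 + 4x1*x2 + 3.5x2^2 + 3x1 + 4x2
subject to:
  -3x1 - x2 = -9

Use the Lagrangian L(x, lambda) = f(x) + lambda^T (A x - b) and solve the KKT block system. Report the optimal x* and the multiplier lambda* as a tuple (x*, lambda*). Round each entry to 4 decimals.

Form the Lagrangian:
  L(x, lambda) = (1/2) x^T Q x + c^T x + lambda^T (A x - b)
Stationarity (grad_x L = 0): Q x + c + A^T lambda = 0.
Primal feasibility: A x = b.

This gives the KKT block system:
  [ Q   A^T ] [ x     ]   [-c ]
  [ A    0  ] [ lambda ] = [ b ]

Solving the linear system:
  x*      = (3.4468, -1.3404)
  lambda* = (8.4043)
  f(x*)   = 40.3085

x* = (3.4468, -1.3404), lambda* = (8.4043)


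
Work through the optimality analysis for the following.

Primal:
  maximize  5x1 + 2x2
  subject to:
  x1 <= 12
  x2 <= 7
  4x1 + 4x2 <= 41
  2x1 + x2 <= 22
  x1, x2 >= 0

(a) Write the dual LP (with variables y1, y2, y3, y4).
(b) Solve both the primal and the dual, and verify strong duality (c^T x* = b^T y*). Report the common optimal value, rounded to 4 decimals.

The standard primal-dual pair for 'max c^T x s.t. A x <= b, x >= 0' is:
  Dual:  min b^T y  s.t.  A^T y >= c,  y >= 0.

So the dual LP is:
  minimize  12y1 + 7y2 + 41y3 + 22y4
  subject to:
    y1 + 4y3 + 2y4 >= 5
    y2 + 4y3 + y4 >= 2
    y1, y2, y3, y4 >= 0

Solving the primal: x* = (10.25, 0).
  primal value c^T x* = 51.25.
Solving the dual: y* = (0, 0, 1.25, 0).
  dual value b^T y* = 51.25.
Strong duality: c^T x* = b^T y*. Confirmed.

51.25


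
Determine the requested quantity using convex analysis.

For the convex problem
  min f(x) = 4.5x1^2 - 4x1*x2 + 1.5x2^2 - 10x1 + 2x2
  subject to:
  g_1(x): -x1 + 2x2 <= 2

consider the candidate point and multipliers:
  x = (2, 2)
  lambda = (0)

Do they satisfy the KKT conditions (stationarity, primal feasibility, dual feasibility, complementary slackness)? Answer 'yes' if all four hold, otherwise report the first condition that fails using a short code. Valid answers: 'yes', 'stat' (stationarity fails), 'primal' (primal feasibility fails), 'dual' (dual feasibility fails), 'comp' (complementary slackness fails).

Gradient of f: grad f(x) = Q x + c = (0, 0)
Constraint values g_i(x) = a_i^T x - b_i:
  g_1((2, 2)) = 0
Stationarity residual: grad f(x) + sum_i lambda_i a_i = (0, 0)
  -> stationarity OK
Primal feasibility (all g_i <= 0): OK
Dual feasibility (all lambda_i >= 0): OK
Complementary slackness (lambda_i * g_i(x) = 0 for all i): OK

Verdict: yes, KKT holds.

yes


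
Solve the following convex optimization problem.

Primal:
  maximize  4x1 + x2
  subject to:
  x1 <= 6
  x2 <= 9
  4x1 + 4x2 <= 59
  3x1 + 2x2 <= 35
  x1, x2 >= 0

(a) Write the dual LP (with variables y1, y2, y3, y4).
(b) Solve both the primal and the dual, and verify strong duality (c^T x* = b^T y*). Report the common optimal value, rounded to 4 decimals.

The standard primal-dual pair for 'max c^T x s.t. A x <= b, x >= 0' is:
  Dual:  min b^T y  s.t.  A^T y >= c,  y >= 0.

So the dual LP is:
  minimize  6y1 + 9y2 + 59y3 + 35y4
  subject to:
    y1 + 4y3 + 3y4 >= 4
    y2 + 4y3 + 2y4 >= 1
    y1, y2, y3, y4 >= 0

Solving the primal: x* = (6, 8.5).
  primal value c^T x* = 32.5.
Solving the dual: y* = (2.5, 0, 0, 0.5).
  dual value b^T y* = 32.5.
Strong duality: c^T x* = b^T y*. Confirmed.

32.5


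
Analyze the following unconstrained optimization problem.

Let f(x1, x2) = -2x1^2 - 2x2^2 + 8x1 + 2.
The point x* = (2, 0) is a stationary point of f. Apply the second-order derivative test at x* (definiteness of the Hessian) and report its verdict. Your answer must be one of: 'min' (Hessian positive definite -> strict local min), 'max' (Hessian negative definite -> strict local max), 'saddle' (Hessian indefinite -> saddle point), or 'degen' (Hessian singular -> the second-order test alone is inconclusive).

Compute the Hessian H = grad^2 f:
  H = [[-4, 0], [0, -4]]
Verify stationarity: grad f(x*) = H x* + g = (0, 0).
Eigenvalues of H: -4, -4.
Both eigenvalues < 0, so H is negative definite -> x* is a strict local max.

max


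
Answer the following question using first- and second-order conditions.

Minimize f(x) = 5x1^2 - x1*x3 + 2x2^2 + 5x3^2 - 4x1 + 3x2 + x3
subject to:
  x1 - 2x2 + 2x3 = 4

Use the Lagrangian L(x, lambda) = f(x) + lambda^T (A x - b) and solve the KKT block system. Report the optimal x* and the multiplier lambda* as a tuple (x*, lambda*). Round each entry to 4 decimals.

Form the Lagrangian:
  L(x, lambda) = (1/2) x^T Q x + c^T x + lambda^T (A x - b)
Stationarity (grad_x L = 0): Q x + c + A^T lambda = 0.
Primal feasibility: A x = b.

This gives the KKT block system:
  [ Q   A^T ] [ x     ]   [-c ]
  [ A    0  ] [ lambda ] = [ b ]

Solving the linear system:
  x*      = (0.5686, -1.4706, 0.2451)
  lambda* = (-1.4412)
  f(x*)   = -0.3382

x* = (0.5686, -1.4706, 0.2451), lambda* = (-1.4412)


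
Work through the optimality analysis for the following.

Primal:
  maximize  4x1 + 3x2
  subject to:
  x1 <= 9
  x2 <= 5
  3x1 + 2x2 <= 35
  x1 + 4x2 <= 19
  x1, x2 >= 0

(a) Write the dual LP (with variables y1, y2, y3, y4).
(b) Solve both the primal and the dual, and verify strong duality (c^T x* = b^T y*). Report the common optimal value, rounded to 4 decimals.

The standard primal-dual pair for 'max c^T x s.t. A x <= b, x >= 0' is:
  Dual:  min b^T y  s.t.  A^T y >= c,  y >= 0.

So the dual LP is:
  minimize  9y1 + 5y2 + 35y3 + 19y4
  subject to:
    y1 + 3y3 + y4 >= 4
    y2 + 2y3 + 4y4 >= 3
    y1, y2, y3, y4 >= 0

Solving the primal: x* = (9, 2.5).
  primal value c^T x* = 43.5.
Solving the dual: y* = (3.25, 0, 0, 0.75).
  dual value b^T y* = 43.5.
Strong duality: c^T x* = b^T y*. Confirmed.

43.5


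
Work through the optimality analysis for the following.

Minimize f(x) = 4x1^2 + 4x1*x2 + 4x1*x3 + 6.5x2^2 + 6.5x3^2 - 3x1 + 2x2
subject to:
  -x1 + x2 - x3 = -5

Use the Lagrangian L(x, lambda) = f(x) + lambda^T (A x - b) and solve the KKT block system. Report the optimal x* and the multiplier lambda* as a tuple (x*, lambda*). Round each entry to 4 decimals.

Form the Lagrangian:
  L(x, lambda) = (1/2) x^T Q x + c^T x + lambda^T (A x - b)
Stationarity (grad_x L = 0): Q x + c + A^T lambda = 0.
Primal feasibility: A x = b.

This gives the KKT block system:
  [ Q   A^T ] [ x     ]   [-c ]
  [ A    0  ] [ lambda ] = [ b ]

Solving the linear system:
  x*      = (2.9169, -2.016, 0.0671)
  lambda* = (12.5399)
  f(x*)   = 24.9585

x* = (2.9169, -2.016, 0.0671), lambda* = (12.5399)


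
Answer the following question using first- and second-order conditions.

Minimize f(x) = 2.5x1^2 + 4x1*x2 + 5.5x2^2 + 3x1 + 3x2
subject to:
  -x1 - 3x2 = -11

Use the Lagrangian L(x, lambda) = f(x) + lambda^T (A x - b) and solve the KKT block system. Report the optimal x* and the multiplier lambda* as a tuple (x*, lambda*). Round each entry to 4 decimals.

Form the Lagrangian:
  L(x, lambda) = (1/2) x^T Q x + c^T x + lambda^T (A x - b)
Stationarity (grad_x L = 0): Q x + c + A^T lambda = 0.
Primal feasibility: A x = b.

This gives the KKT block system:
  [ Q   A^T ] [ x     ]   [-c ]
  [ A    0  ] [ lambda ] = [ b ]

Solving the linear system:
  x*      = (-0.9062, 3.9687)
  lambda* = (14.3437)
  f(x*)   = 83.4844

x* = (-0.9062, 3.9687), lambda* = (14.3437)


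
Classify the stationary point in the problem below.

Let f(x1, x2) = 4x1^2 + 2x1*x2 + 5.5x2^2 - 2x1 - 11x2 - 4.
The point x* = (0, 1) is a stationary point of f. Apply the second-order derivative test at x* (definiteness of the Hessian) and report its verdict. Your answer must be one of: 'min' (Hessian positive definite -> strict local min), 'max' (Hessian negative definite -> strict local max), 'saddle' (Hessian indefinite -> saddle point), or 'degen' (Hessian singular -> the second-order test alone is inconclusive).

Compute the Hessian H = grad^2 f:
  H = [[8, 2], [2, 11]]
Verify stationarity: grad f(x*) = H x* + g = (0, 0).
Eigenvalues of H: 7, 12.
Both eigenvalues > 0, so H is positive definite -> x* is a strict local min.

min


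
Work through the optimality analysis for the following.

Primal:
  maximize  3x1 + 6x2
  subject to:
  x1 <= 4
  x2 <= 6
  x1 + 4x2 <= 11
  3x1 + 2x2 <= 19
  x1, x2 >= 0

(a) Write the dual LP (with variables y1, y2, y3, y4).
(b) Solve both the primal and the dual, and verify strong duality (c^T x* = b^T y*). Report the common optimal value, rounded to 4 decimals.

The standard primal-dual pair for 'max c^T x s.t. A x <= b, x >= 0' is:
  Dual:  min b^T y  s.t.  A^T y >= c,  y >= 0.

So the dual LP is:
  minimize  4y1 + 6y2 + 11y3 + 19y4
  subject to:
    y1 + y3 + 3y4 >= 3
    y2 + 4y3 + 2y4 >= 6
    y1, y2, y3, y4 >= 0

Solving the primal: x* = (4, 1.75).
  primal value c^T x* = 22.5.
Solving the dual: y* = (1.5, 0, 1.5, 0).
  dual value b^T y* = 22.5.
Strong duality: c^T x* = b^T y*. Confirmed.

22.5


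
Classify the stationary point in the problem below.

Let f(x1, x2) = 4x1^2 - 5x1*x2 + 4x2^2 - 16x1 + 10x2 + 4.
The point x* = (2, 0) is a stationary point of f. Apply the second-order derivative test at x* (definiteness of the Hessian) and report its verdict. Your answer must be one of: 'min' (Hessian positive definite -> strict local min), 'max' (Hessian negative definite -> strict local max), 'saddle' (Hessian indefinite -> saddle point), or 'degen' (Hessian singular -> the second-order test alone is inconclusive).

Compute the Hessian H = grad^2 f:
  H = [[8, -5], [-5, 8]]
Verify stationarity: grad f(x*) = H x* + g = (0, 0).
Eigenvalues of H: 3, 13.
Both eigenvalues > 0, so H is positive definite -> x* is a strict local min.

min


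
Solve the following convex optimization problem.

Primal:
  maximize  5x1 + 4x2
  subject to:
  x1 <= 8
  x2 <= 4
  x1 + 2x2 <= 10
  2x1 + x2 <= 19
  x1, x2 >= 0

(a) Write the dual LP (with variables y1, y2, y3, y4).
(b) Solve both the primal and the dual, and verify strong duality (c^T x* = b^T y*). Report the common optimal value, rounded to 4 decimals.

The standard primal-dual pair for 'max c^T x s.t. A x <= b, x >= 0' is:
  Dual:  min b^T y  s.t.  A^T y >= c,  y >= 0.

So the dual LP is:
  minimize  8y1 + 4y2 + 10y3 + 19y4
  subject to:
    y1 + y3 + 2y4 >= 5
    y2 + 2y3 + y4 >= 4
    y1, y2, y3, y4 >= 0

Solving the primal: x* = (8, 1).
  primal value c^T x* = 44.
Solving the dual: y* = (3, 0, 2, 0).
  dual value b^T y* = 44.
Strong duality: c^T x* = b^T y*. Confirmed.

44


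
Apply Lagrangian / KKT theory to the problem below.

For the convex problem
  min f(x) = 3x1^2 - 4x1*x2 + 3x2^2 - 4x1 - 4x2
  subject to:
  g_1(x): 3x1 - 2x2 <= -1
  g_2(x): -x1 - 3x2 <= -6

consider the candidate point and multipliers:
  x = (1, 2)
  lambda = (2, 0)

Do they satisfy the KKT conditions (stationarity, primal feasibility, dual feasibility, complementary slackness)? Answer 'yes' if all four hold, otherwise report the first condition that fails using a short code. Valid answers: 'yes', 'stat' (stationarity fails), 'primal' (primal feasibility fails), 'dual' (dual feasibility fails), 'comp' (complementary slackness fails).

Gradient of f: grad f(x) = Q x + c = (-6, 4)
Constraint values g_i(x) = a_i^T x - b_i:
  g_1((1, 2)) = 0
  g_2((1, 2)) = -1
Stationarity residual: grad f(x) + sum_i lambda_i a_i = (0, 0)
  -> stationarity OK
Primal feasibility (all g_i <= 0): OK
Dual feasibility (all lambda_i >= 0): OK
Complementary slackness (lambda_i * g_i(x) = 0 for all i): OK

Verdict: yes, KKT holds.

yes


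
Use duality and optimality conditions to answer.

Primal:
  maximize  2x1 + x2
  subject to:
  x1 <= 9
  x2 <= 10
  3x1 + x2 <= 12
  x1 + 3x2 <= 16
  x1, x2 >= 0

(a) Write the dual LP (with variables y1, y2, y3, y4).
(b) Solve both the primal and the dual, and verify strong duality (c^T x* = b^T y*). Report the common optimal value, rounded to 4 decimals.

The standard primal-dual pair for 'max c^T x s.t. A x <= b, x >= 0' is:
  Dual:  min b^T y  s.t.  A^T y >= c,  y >= 0.

So the dual LP is:
  minimize  9y1 + 10y2 + 12y3 + 16y4
  subject to:
    y1 + 3y3 + y4 >= 2
    y2 + y3 + 3y4 >= 1
    y1, y2, y3, y4 >= 0

Solving the primal: x* = (2.5, 4.5).
  primal value c^T x* = 9.5.
Solving the dual: y* = (0, 0, 0.625, 0.125).
  dual value b^T y* = 9.5.
Strong duality: c^T x* = b^T y*. Confirmed.

9.5


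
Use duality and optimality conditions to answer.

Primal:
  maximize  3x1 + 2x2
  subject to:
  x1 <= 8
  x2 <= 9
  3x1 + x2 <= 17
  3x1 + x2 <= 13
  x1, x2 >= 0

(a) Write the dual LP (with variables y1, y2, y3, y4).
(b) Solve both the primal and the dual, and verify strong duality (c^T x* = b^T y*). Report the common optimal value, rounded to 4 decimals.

The standard primal-dual pair for 'max c^T x s.t. A x <= b, x >= 0' is:
  Dual:  min b^T y  s.t.  A^T y >= c,  y >= 0.

So the dual LP is:
  minimize  8y1 + 9y2 + 17y3 + 13y4
  subject to:
    y1 + 3y3 + 3y4 >= 3
    y2 + y3 + y4 >= 2
    y1, y2, y3, y4 >= 0

Solving the primal: x* = (1.3333, 9).
  primal value c^T x* = 22.
Solving the dual: y* = (0, 1, 0, 1).
  dual value b^T y* = 22.
Strong duality: c^T x* = b^T y*. Confirmed.

22


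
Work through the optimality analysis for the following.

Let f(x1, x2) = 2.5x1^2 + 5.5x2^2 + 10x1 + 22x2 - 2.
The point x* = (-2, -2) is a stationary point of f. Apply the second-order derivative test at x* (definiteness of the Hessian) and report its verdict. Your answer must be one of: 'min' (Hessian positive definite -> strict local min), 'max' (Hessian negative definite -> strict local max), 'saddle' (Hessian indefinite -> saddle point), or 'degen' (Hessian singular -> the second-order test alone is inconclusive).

Compute the Hessian H = grad^2 f:
  H = [[5, 0], [0, 11]]
Verify stationarity: grad f(x*) = H x* + g = (0, 0).
Eigenvalues of H: 5, 11.
Both eigenvalues > 0, so H is positive definite -> x* is a strict local min.

min


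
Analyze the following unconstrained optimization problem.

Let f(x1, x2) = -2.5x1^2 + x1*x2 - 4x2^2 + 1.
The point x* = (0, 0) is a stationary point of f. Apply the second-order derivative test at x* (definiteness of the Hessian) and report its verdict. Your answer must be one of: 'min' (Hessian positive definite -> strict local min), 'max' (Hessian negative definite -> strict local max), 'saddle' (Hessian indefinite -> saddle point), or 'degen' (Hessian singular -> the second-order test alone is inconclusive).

Compute the Hessian H = grad^2 f:
  H = [[-5, 1], [1, -8]]
Verify stationarity: grad f(x*) = H x* + g = (0, 0).
Eigenvalues of H: -8.3028, -4.6972.
Both eigenvalues < 0, so H is negative definite -> x* is a strict local max.

max


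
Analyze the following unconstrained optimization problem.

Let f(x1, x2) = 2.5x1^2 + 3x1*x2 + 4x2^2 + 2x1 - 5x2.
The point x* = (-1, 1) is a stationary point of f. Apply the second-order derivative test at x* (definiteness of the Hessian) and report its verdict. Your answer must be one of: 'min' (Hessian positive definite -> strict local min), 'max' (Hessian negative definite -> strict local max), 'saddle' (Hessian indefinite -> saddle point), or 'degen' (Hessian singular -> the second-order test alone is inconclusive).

Compute the Hessian H = grad^2 f:
  H = [[5, 3], [3, 8]]
Verify stationarity: grad f(x*) = H x* + g = (0, 0).
Eigenvalues of H: 3.1459, 9.8541.
Both eigenvalues > 0, so H is positive definite -> x* is a strict local min.

min


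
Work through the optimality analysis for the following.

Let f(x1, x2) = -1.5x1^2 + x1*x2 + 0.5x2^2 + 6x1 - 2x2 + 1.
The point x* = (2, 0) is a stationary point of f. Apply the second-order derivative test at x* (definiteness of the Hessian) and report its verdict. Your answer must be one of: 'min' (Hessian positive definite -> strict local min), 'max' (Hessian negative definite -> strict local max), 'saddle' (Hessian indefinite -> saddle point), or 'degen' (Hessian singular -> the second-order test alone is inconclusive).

Compute the Hessian H = grad^2 f:
  H = [[-3, 1], [1, 1]]
Verify stationarity: grad f(x*) = H x* + g = (0, 0).
Eigenvalues of H: -3.2361, 1.2361.
Eigenvalues have mixed signs, so H is indefinite -> x* is a saddle point.

saddle


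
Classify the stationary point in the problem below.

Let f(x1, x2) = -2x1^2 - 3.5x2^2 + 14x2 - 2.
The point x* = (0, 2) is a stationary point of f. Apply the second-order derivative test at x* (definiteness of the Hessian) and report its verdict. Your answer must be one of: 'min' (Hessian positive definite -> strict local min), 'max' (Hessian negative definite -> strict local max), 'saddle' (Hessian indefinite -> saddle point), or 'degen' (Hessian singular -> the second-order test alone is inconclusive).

Compute the Hessian H = grad^2 f:
  H = [[-4, 0], [0, -7]]
Verify stationarity: grad f(x*) = H x* + g = (0, 0).
Eigenvalues of H: -7, -4.
Both eigenvalues < 0, so H is negative definite -> x* is a strict local max.

max


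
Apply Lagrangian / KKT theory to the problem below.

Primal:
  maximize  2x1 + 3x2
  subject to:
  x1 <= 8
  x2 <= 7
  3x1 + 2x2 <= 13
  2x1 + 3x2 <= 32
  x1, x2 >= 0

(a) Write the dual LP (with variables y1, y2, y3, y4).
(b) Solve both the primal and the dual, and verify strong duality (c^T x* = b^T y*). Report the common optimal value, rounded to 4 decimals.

The standard primal-dual pair for 'max c^T x s.t. A x <= b, x >= 0' is:
  Dual:  min b^T y  s.t.  A^T y >= c,  y >= 0.

So the dual LP is:
  minimize  8y1 + 7y2 + 13y3 + 32y4
  subject to:
    y1 + 3y3 + 2y4 >= 2
    y2 + 2y3 + 3y4 >= 3
    y1, y2, y3, y4 >= 0

Solving the primal: x* = (0, 6.5).
  primal value c^T x* = 19.5.
Solving the dual: y* = (0, 0, 1.5, 0).
  dual value b^T y* = 19.5.
Strong duality: c^T x* = b^T y*. Confirmed.

19.5


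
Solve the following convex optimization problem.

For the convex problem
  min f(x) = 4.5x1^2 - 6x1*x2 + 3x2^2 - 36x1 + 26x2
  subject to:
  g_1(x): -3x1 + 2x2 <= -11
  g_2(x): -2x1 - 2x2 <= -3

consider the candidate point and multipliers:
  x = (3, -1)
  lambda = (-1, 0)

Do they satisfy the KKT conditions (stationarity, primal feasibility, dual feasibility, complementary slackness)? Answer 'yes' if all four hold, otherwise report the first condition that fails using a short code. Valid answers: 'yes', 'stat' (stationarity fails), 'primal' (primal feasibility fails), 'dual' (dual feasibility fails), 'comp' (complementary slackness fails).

Gradient of f: grad f(x) = Q x + c = (-3, 2)
Constraint values g_i(x) = a_i^T x - b_i:
  g_1((3, -1)) = 0
  g_2((3, -1)) = -1
Stationarity residual: grad f(x) + sum_i lambda_i a_i = (0, 0)
  -> stationarity OK
Primal feasibility (all g_i <= 0): OK
Dual feasibility (all lambda_i >= 0): FAILS
Complementary slackness (lambda_i * g_i(x) = 0 for all i): OK

Verdict: the first failing condition is dual_feasibility -> dual.

dual


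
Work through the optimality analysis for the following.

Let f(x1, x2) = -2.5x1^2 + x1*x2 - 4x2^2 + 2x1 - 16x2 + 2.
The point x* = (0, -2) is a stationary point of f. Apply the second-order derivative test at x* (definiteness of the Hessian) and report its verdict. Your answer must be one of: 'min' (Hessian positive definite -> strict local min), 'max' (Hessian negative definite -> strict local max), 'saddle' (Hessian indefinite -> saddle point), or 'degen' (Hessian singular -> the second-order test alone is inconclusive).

Compute the Hessian H = grad^2 f:
  H = [[-5, 1], [1, -8]]
Verify stationarity: grad f(x*) = H x* + g = (0, 0).
Eigenvalues of H: -8.3028, -4.6972.
Both eigenvalues < 0, so H is negative definite -> x* is a strict local max.

max


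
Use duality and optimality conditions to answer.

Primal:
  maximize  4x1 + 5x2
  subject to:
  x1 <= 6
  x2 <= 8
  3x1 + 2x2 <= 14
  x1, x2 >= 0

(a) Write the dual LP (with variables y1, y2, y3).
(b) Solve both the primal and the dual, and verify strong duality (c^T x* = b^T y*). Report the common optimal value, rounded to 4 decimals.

The standard primal-dual pair for 'max c^T x s.t. A x <= b, x >= 0' is:
  Dual:  min b^T y  s.t.  A^T y >= c,  y >= 0.

So the dual LP is:
  minimize  6y1 + 8y2 + 14y3
  subject to:
    y1 + 3y3 >= 4
    y2 + 2y3 >= 5
    y1, y2, y3 >= 0

Solving the primal: x* = (0, 7).
  primal value c^T x* = 35.
Solving the dual: y* = (0, 0, 2.5).
  dual value b^T y* = 35.
Strong duality: c^T x* = b^T y*. Confirmed.

35


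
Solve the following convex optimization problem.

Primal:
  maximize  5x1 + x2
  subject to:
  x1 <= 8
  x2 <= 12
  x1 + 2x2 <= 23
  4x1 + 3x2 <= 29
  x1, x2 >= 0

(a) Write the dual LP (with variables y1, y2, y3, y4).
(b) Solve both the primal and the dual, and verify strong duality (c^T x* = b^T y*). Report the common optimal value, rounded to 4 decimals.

The standard primal-dual pair for 'max c^T x s.t. A x <= b, x >= 0' is:
  Dual:  min b^T y  s.t.  A^T y >= c,  y >= 0.

So the dual LP is:
  minimize  8y1 + 12y2 + 23y3 + 29y4
  subject to:
    y1 + y3 + 4y4 >= 5
    y2 + 2y3 + 3y4 >= 1
    y1, y2, y3, y4 >= 0

Solving the primal: x* = (7.25, 0).
  primal value c^T x* = 36.25.
Solving the dual: y* = (0, 0, 0, 1.25).
  dual value b^T y* = 36.25.
Strong duality: c^T x* = b^T y*. Confirmed.

36.25
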